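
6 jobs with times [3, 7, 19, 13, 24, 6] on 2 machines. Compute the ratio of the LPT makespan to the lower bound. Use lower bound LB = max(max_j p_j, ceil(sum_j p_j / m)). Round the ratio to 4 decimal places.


LPT order: [24, 19, 13, 7, 6, 3]
Machine loads after assignment: [37, 35]
LPT makespan = 37
Lower bound = max(max_job, ceil(total/2)) = max(24, 36) = 36
Ratio = 37 / 36 = 1.0278

1.0278


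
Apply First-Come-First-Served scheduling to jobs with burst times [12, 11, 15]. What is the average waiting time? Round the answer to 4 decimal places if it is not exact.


FCFS order (as given): [12, 11, 15]
Waiting times:
  Job 1: wait = 0
  Job 2: wait = 12
  Job 3: wait = 23
Sum of waiting times = 35
Average waiting time = 35/3 = 11.6667

11.6667


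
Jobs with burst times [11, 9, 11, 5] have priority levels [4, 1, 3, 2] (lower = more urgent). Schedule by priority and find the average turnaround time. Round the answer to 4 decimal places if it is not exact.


Sort by priority (ascending = highest first):
Order: [(1, 9), (2, 5), (3, 11), (4, 11)]
Completion times:
  Priority 1, burst=9, C=9
  Priority 2, burst=5, C=14
  Priority 3, burst=11, C=25
  Priority 4, burst=11, C=36
Average turnaround = 84/4 = 21.0

21.0


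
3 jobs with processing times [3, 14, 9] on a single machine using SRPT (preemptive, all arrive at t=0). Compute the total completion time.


Since all jobs arrive at t=0, SRPT equals SPT ordering.
SPT order: [3, 9, 14]
Completion times:
  Job 1: p=3, C=3
  Job 2: p=9, C=12
  Job 3: p=14, C=26
Total completion time = 3 + 12 + 26 = 41

41


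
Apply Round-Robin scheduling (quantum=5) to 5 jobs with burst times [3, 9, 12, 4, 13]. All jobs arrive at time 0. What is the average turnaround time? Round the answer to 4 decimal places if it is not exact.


Time quantum = 5
Execution trace:
  J1 runs 3 units, time = 3
  J2 runs 5 units, time = 8
  J3 runs 5 units, time = 13
  J4 runs 4 units, time = 17
  J5 runs 5 units, time = 22
  J2 runs 4 units, time = 26
  J3 runs 5 units, time = 31
  J5 runs 5 units, time = 36
  J3 runs 2 units, time = 38
  J5 runs 3 units, time = 41
Finish times: [3, 26, 38, 17, 41]
Average turnaround = 125/5 = 25.0

25.0


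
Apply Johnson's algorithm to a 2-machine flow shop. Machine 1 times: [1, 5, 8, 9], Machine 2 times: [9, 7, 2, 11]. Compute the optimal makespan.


Apply Johnson's rule:
  Group 1 (a <= b): [(1, 1, 9), (2, 5, 7), (4, 9, 11)]
  Group 2 (a > b): [(3, 8, 2)]
Optimal job order: [1, 2, 4, 3]
Schedule:
  Job 1: M1 done at 1, M2 done at 10
  Job 2: M1 done at 6, M2 done at 17
  Job 4: M1 done at 15, M2 done at 28
  Job 3: M1 done at 23, M2 done at 30
Makespan = 30

30


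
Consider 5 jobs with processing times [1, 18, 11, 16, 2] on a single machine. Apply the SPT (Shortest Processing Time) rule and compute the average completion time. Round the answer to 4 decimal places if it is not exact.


Sort jobs by processing time (SPT order): [1, 2, 11, 16, 18]
Compute completion times sequentially:
  Job 1: processing = 1, completes at 1
  Job 2: processing = 2, completes at 3
  Job 3: processing = 11, completes at 14
  Job 4: processing = 16, completes at 30
  Job 5: processing = 18, completes at 48
Sum of completion times = 96
Average completion time = 96/5 = 19.2

19.2


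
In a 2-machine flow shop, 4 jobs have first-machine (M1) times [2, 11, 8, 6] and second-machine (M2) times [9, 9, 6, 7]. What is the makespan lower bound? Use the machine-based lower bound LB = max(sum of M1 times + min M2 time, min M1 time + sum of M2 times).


LB1 = sum(M1 times) + min(M2 times) = 27 + 6 = 33
LB2 = min(M1 times) + sum(M2 times) = 2 + 31 = 33
Lower bound = max(LB1, LB2) = max(33, 33) = 33

33


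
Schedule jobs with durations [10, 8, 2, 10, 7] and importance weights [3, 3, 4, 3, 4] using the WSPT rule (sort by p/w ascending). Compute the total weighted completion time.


Compute p/w ratios and sort ascending (WSPT): [(2, 4), (7, 4), (8, 3), (10, 3), (10, 3)]
Compute weighted completion times:
  Job (p=2,w=4): C=2, w*C=4*2=8
  Job (p=7,w=4): C=9, w*C=4*9=36
  Job (p=8,w=3): C=17, w*C=3*17=51
  Job (p=10,w=3): C=27, w*C=3*27=81
  Job (p=10,w=3): C=37, w*C=3*37=111
Total weighted completion time = 287

287


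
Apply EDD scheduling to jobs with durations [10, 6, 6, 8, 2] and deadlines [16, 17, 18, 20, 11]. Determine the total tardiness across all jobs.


Sort by due date (EDD order): [(2, 11), (10, 16), (6, 17), (6, 18), (8, 20)]
Compute completion times and tardiness:
  Job 1: p=2, d=11, C=2, tardiness=max(0,2-11)=0
  Job 2: p=10, d=16, C=12, tardiness=max(0,12-16)=0
  Job 3: p=6, d=17, C=18, tardiness=max(0,18-17)=1
  Job 4: p=6, d=18, C=24, tardiness=max(0,24-18)=6
  Job 5: p=8, d=20, C=32, tardiness=max(0,32-20)=12
Total tardiness = 19

19


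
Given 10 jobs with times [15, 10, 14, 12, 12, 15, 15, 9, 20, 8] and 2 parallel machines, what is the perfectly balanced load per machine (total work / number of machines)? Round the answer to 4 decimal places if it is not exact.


Total processing time = 15 + 10 + 14 + 12 + 12 + 15 + 15 + 9 + 20 + 8 = 130
Number of machines = 2
Ideal balanced load = 130 / 2 = 65.0

65.0


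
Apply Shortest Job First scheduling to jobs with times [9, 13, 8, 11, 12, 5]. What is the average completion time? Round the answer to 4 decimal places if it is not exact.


SJF order (ascending): [5, 8, 9, 11, 12, 13]
Completion times:
  Job 1: burst=5, C=5
  Job 2: burst=8, C=13
  Job 3: burst=9, C=22
  Job 4: burst=11, C=33
  Job 5: burst=12, C=45
  Job 6: burst=13, C=58
Average completion = 176/6 = 29.3333

29.3333


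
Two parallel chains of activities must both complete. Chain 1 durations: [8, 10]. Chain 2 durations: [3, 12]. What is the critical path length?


Path A total = 8 + 10 = 18
Path B total = 3 + 12 = 15
Critical path = longest path = max(18, 15) = 18

18


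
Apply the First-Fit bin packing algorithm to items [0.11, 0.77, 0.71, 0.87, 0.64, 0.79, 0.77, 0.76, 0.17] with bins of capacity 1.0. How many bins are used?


Place items sequentially using First-Fit:
  Item 0.11 -> new Bin 1
  Item 0.77 -> Bin 1 (now 0.88)
  Item 0.71 -> new Bin 2
  Item 0.87 -> new Bin 3
  Item 0.64 -> new Bin 4
  Item 0.79 -> new Bin 5
  Item 0.77 -> new Bin 6
  Item 0.76 -> new Bin 7
  Item 0.17 -> Bin 2 (now 0.88)
Total bins used = 7

7


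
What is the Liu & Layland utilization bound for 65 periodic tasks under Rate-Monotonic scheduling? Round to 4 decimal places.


Compute 2^(1/65) = 1.0107208638
Subtract 1: 1.0107208638 - 1 = 0.0107208638
Multiply by n: 65 * 0.0107208638 = 0.6968561470
Round to 4 dp: 0.6969

0.6969


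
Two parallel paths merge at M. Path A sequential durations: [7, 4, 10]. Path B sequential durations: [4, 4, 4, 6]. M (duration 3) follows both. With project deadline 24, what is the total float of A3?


Forward pass: ES(A3) = sum of predecessors on chain A = 11
EF = ES + duration = 11 + 10 = 21
Backward pass: LF(M) = deadline = 24; LS(M) = 24 - 3 = 21
LF(A3) = LS(M) - sum(successors on chain A) = 21 - 0 = 21
LS = LF - duration = 21 - 10 = 11
Total float = LS - ES = 11 - 11 = 0

0


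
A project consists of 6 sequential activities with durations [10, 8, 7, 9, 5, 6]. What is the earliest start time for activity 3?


Activity 3 starts after activities 1 through 2 complete.
Predecessor durations: [10, 8]
ES = 10 + 8 = 18

18


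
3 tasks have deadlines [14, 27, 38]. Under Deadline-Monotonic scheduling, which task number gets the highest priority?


Sort tasks by relative deadline (ascending):
  Task 1: deadline = 14
  Task 2: deadline = 27
  Task 3: deadline = 38
Priority order (highest first): [1, 2, 3]
Highest priority task = 1

1


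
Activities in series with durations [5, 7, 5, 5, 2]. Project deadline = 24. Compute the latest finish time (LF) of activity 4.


LF(activity 4) = deadline - sum of successor durations
Successors: activities 5 through 5 with durations [2]
Sum of successor durations = 2
LF = 24 - 2 = 22

22


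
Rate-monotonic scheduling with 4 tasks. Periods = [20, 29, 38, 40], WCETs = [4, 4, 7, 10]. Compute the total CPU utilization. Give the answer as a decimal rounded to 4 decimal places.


Compute individual utilizations (exact fractions):
  Task 1: C/T = 4/20 = 1/5 (approx. 0.2)
  Task 2: C/T = 4/29 (approx. 0.1379)
  Task 3: C/T = 7/38 (approx. 0.1842)
  Task 4: C/T = 10/40 = 1/4 (approx. 0.25)
Total utilization U = 1/5 + 4/29 + 7/38 + 1/4 = 8509/11020
Rounded to 4 decimal places: U = 0.7721
RM (Liu & Layland) bound for 4 tasks = 0.756828; compare with U = 8509/11020 (approx. 0.772142)
bound < U <= 1, so the RM sufficient condition is not met (inconclusive; an exact test such as response-time analysis is needed).

0.7721


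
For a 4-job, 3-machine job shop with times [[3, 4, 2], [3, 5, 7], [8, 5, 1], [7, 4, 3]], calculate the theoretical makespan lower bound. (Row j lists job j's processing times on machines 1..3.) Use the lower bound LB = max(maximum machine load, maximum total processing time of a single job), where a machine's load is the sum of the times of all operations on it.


Machine loads:
  Machine 1: 3 + 3 + 8 + 7 = 21
  Machine 2: 4 + 5 + 5 + 4 = 18
  Machine 3: 2 + 7 + 1 + 3 = 13
Max machine load = 21
Job totals:
  Job 1: 9
  Job 2: 15
  Job 3: 14
  Job 4: 14
Max job total = 15
Lower bound = max(21, 15) = 21

21


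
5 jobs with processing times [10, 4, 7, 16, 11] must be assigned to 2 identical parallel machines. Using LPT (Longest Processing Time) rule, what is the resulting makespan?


Sort jobs in decreasing order (LPT): [16, 11, 10, 7, 4]
Assign each job to the least loaded machine:
  Machine 1: jobs [16, 7], load = 23
  Machine 2: jobs [11, 10, 4], load = 25
Makespan = max load = 25

25


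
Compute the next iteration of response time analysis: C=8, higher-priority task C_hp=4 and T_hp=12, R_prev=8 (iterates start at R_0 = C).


R_next = C + ceil(R_prev / T_hp) * C_hp
ceil(8 / 12) = ceil(0.6667) = 1
Interference = 1 * 4 = 4
R_next = 8 + 4 = 12

12


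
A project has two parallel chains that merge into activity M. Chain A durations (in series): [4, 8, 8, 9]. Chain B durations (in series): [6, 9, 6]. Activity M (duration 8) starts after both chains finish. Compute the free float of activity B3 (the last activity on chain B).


ES(B3) = sum of predecessors on chain B = 15
EF(B3) = ES + duration = 15 + 6 = 21
Successor of B3 is M. ES(M) = max(sum(A), sum(B)) = max(29, 21) = 29
Free float = ES(successor) - EF(current) = 29 - 21 = 8

8


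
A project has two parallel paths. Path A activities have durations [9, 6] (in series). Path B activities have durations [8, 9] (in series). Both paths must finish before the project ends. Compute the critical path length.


Path A total = 9 + 6 = 15
Path B total = 8 + 9 = 17
Critical path = longest path = max(15, 17) = 17

17


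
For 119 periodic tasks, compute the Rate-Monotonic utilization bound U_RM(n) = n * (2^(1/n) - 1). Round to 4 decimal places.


Compute 2^(1/119) = 1.0058417632
Subtract 1: 1.0058417632 - 1 = 0.0058417632
Multiply by n: 119 * 0.0058417632 = 0.6951698208
Round to 4 dp: 0.6952

0.6952


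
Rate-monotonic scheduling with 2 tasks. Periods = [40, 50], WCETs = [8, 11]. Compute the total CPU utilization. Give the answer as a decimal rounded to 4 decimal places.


Compute individual utilizations (exact fractions):
  Task 1: C/T = 8/40 = 1/5 (approx. 0.2)
  Task 2: C/T = 11/50 (approx. 0.22)
Total utilization U = 1/5 + 11/50 = 21/50
Rounded to 4 decimal places: U = 0.4200
RM (Liu & Layland) bound for 2 tasks = 0.828427; compare with U = 21/50 (approx. 0.420000)
U <= bound, so schedulable by RM sufficient condition.

0.4200


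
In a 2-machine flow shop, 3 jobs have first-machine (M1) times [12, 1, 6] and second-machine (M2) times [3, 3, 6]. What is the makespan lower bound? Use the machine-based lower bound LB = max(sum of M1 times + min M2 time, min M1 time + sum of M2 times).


LB1 = sum(M1 times) + min(M2 times) = 19 + 3 = 22
LB2 = min(M1 times) + sum(M2 times) = 1 + 12 = 13
Lower bound = max(LB1, LB2) = max(22, 13) = 22

22


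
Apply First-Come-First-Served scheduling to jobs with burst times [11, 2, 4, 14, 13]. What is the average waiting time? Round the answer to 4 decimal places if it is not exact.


FCFS order (as given): [11, 2, 4, 14, 13]
Waiting times:
  Job 1: wait = 0
  Job 2: wait = 11
  Job 3: wait = 13
  Job 4: wait = 17
  Job 5: wait = 31
Sum of waiting times = 72
Average waiting time = 72/5 = 14.4

14.4


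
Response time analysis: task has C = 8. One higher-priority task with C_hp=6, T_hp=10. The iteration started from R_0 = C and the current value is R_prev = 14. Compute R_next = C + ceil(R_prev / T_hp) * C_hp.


R_next = C + ceil(R_prev / T_hp) * C_hp
ceil(14 / 10) = ceil(1.4) = 2
Interference = 2 * 6 = 12
R_next = 8 + 12 = 20

20


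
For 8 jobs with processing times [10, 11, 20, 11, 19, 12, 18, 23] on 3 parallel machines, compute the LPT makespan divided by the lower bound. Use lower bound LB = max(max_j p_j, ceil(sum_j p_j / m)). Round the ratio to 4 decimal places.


LPT order: [23, 20, 19, 18, 12, 11, 11, 10]
Machine loads after assignment: [44, 43, 37]
LPT makespan = 44
Lower bound = max(max_job, ceil(total/3)) = max(23, 42) = 42
Ratio = 44 / 42 = 1.0476

1.0476


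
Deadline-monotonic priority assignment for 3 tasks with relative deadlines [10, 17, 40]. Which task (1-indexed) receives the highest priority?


Sort tasks by relative deadline (ascending):
  Task 1: deadline = 10
  Task 2: deadline = 17
  Task 3: deadline = 40
Priority order (highest first): [1, 2, 3]
Highest priority task = 1

1


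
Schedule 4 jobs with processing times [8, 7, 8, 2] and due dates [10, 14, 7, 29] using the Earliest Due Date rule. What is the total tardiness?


Sort by due date (EDD order): [(8, 7), (8, 10), (7, 14), (2, 29)]
Compute completion times and tardiness:
  Job 1: p=8, d=7, C=8, tardiness=max(0,8-7)=1
  Job 2: p=8, d=10, C=16, tardiness=max(0,16-10)=6
  Job 3: p=7, d=14, C=23, tardiness=max(0,23-14)=9
  Job 4: p=2, d=29, C=25, tardiness=max(0,25-29)=0
Total tardiness = 16

16


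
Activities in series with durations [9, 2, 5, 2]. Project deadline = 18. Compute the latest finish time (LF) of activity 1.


LF(activity 1) = deadline - sum of successor durations
Successors: activities 2 through 4 with durations [2, 5, 2]
Sum of successor durations = 9
LF = 18 - 9 = 9

9


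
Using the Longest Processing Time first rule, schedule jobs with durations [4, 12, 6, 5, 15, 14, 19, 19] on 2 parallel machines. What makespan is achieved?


Sort jobs in decreasing order (LPT): [19, 19, 15, 14, 12, 6, 5, 4]
Assign each job to the least loaded machine:
  Machine 1: jobs [19, 15, 6, 5, 4], load = 49
  Machine 2: jobs [19, 14, 12], load = 45
Makespan = max load = 49

49


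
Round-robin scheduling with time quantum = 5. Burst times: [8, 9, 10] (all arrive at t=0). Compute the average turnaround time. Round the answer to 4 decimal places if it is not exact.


Time quantum = 5
Execution trace:
  J1 runs 5 units, time = 5
  J2 runs 5 units, time = 10
  J3 runs 5 units, time = 15
  J1 runs 3 units, time = 18
  J2 runs 4 units, time = 22
  J3 runs 5 units, time = 27
Finish times: [18, 22, 27]
Average turnaround = 67/3 = 22.3333

22.3333


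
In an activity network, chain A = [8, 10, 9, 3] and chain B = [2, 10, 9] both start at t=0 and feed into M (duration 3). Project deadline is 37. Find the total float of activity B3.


Forward pass: ES(B3) = sum of predecessors on chain B = 12
EF = ES + duration = 12 + 9 = 21
Backward pass: LF(M) = deadline = 37; LS(M) = 37 - 3 = 34
LF(B3) = LS(M) - sum(successors on chain B) = 34 - 0 = 34
LS = LF - duration = 34 - 9 = 25
Total float = LS - ES = 25 - 12 = 13

13


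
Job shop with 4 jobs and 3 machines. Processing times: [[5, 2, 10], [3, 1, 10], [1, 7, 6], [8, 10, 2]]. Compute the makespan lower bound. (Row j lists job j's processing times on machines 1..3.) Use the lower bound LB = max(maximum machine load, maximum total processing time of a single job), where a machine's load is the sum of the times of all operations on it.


Machine loads:
  Machine 1: 5 + 3 + 1 + 8 = 17
  Machine 2: 2 + 1 + 7 + 10 = 20
  Machine 3: 10 + 10 + 6 + 2 = 28
Max machine load = 28
Job totals:
  Job 1: 17
  Job 2: 14
  Job 3: 14
  Job 4: 20
Max job total = 20
Lower bound = max(28, 20) = 28

28


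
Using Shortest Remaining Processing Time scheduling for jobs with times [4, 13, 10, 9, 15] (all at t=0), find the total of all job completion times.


Since all jobs arrive at t=0, SRPT equals SPT ordering.
SPT order: [4, 9, 10, 13, 15]
Completion times:
  Job 1: p=4, C=4
  Job 2: p=9, C=13
  Job 3: p=10, C=23
  Job 4: p=13, C=36
  Job 5: p=15, C=51
Total completion time = 4 + 13 + 23 + 36 + 51 = 127

127


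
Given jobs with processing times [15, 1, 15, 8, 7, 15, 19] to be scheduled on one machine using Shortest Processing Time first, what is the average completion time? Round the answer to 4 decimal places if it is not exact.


Sort jobs by processing time (SPT order): [1, 7, 8, 15, 15, 15, 19]
Compute completion times sequentially:
  Job 1: processing = 1, completes at 1
  Job 2: processing = 7, completes at 8
  Job 3: processing = 8, completes at 16
  Job 4: processing = 15, completes at 31
  Job 5: processing = 15, completes at 46
  Job 6: processing = 15, completes at 61
  Job 7: processing = 19, completes at 80
Sum of completion times = 243
Average completion time = 243/7 = 34.7143

34.7143


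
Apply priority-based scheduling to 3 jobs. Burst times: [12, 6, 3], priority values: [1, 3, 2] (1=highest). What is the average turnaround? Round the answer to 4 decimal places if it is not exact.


Sort by priority (ascending = highest first):
Order: [(1, 12), (2, 3), (3, 6)]
Completion times:
  Priority 1, burst=12, C=12
  Priority 2, burst=3, C=15
  Priority 3, burst=6, C=21
Average turnaround = 48/3 = 16.0

16.0


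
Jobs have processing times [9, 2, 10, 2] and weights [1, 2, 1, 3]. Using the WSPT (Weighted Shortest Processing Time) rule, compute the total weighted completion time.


Compute p/w ratios and sort ascending (WSPT): [(2, 3), (2, 2), (9, 1), (10, 1)]
Compute weighted completion times:
  Job (p=2,w=3): C=2, w*C=3*2=6
  Job (p=2,w=2): C=4, w*C=2*4=8
  Job (p=9,w=1): C=13, w*C=1*13=13
  Job (p=10,w=1): C=23, w*C=1*23=23
Total weighted completion time = 50

50


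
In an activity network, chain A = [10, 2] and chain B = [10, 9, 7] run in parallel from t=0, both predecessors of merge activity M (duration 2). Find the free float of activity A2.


ES(A2) = sum of predecessors on chain A = 10
EF(A2) = ES + duration = 10 + 2 = 12
Successor of A2 is M. ES(M) = max(sum(A), sum(B)) = max(12, 26) = 26
Free float = ES(successor) - EF(current) = 26 - 12 = 14

14


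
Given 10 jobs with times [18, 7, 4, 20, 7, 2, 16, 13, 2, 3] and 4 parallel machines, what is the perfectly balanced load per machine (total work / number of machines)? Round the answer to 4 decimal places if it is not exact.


Total processing time = 18 + 7 + 4 + 20 + 7 + 2 + 16 + 13 + 2 + 3 = 92
Number of machines = 4
Ideal balanced load = 92 / 4 = 23.0

23.0


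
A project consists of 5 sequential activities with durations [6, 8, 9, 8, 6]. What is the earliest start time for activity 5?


Activity 5 starts after activities 1 through 4 complete.
Predecessor durations: [6, 8, 9, 8]
ES = 6 + 8 + 9 + 8 = 31

31


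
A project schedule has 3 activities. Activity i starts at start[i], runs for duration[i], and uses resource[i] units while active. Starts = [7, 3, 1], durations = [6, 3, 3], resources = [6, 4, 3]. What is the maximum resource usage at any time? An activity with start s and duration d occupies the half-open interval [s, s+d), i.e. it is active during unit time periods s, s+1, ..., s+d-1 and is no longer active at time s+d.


Each activity i is active on [start_i, start_i + duration_i).
Compute total resource usage per time slot:
  t=0: active resources = [], total = 0
  t=1: active resources = [3], total = 3
  t=2: active resources = [3], total = 3
  t=3: active resources = [4, 3], total = 7
  t=4: active resources = [4], total = 4
  t=5: active resources = [4], total = 4
  t=6: active resources = [], total = 0
  t=7: active resources = [6], total = 6
  t=8: active resources = [6], total = 6
  t=9: active resources = [6], total = 6
  t=10: active resources = [6], total = 6
  t=11: active resources = [6], total = 6
  t=12: active resources = [6], total = 6
Peak resource demand = 7

7


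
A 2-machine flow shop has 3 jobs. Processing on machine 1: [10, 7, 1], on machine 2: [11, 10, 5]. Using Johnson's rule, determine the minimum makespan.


Apply Johnson's rule:
  Group 1 (a <= b): [(3, 1, 5), (2, 7, 10), (1, 10, 11)]
  Group 2 (a > b): []
Optimal job order: [3, 2, 1]
Schedule:
  Job 3: M1 done at 1, M2 done at 6
  Job 2: M1 done at 8, M2 done at 18
  Job 1: M1 done at 18, M2 done at 29
Makespan = 29

29


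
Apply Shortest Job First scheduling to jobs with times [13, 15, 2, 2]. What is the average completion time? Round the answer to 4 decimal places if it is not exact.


SJF order (ascending): [2, 2, 13, 15]
Completion times:
  Job 1: burst=2, C=2
  Job 2: burst=2, C=4
  Job 3: burst=13, C=17
  Job 4: burst=15, C=32
Average completion = 55/4 = 13.75

13.75


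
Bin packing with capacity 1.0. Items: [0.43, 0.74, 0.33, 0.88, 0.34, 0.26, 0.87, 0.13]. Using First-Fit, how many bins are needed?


Place items sequentially using First-Fit:
  Item 0.43 -> new Bin 1
  Item 0.74 -> new Bin 2
  Item 0.33 -> Bin 1 (now 0.76)
  Item 0.88 -> new Bin 3
  Item 0.34 -> new Bin 4
  Item 0.26 -> Bin 2 (now 1.0)
  Item 0.87 -> new Bin 5
  Item 0.13 -> Bin 1 (now 0.89)
Total bins used = 5

5


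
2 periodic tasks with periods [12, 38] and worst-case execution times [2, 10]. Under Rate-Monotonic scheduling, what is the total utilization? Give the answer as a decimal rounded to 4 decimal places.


Compute individual utilizations (exact fractions):
  Task 1: C/T = 2/12 = 1/6 (approx. 0.1667)
  Task 2: C/T = 10/38 = 5/19 (approx. 0.2632)
Total utilization U = 1/6 + 5/19 = 49/114
Rounded to 4 decimal places: U = 0.4298
RM (Liu & Layland) bound for 2 tasks = 0.828427; compare with U = 49/114 (approx. 0.429825)
U <= bound, so schedulable by RM sufficient condition.

0.4298


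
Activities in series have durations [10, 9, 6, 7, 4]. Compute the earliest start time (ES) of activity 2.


Activity 2 starts after activities 1 through 1 complete.
Predecessor durations: [10]
ES = 10 = 10

10


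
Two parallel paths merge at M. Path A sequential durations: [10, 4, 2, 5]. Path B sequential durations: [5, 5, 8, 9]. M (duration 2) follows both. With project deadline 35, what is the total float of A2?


Forward pass: ES(A2) = sum of predecessors on chain A = 10
EF = ES + duration = 10 + 4 = 14
Backward pass: LF(M) = deadline = 35; LS(M) = 35 - 2 = 33
LF(A2) = LS(M) - sum(successors on chain A) = 33 - 7 = 26
LS = LF - duration = 26 - 4 = 22
Total float = LS - ES = 22 - 10 = 12

12


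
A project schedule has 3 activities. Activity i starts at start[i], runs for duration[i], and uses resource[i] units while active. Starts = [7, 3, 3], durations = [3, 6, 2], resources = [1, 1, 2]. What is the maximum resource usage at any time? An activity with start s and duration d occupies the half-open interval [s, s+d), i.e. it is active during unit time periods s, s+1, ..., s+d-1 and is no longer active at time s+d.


Each activity i is active on [start_i, start_i + duration_i).
Compute total resource usage per time slot:
  t=0: active resources = [], total = 0
  t=1: active resources = [], total = 0
  t=2: active resources = [], total = 0
  t=3: active resources = [1, 2], total = 3
  t=4: active resources = [1, 2], total = 3
  t=5: active resources = [1], total = 1
  t=6: active resources = [1], total = 1
  t=7: active resources = [1, 1], total = 2
  t=8: active resources = [1, 1], total = 2
  t=9: active resources = [1], total = 1
Peak resource demand = 3

3


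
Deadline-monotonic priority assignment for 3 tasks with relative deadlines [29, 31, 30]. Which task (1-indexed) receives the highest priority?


Sort tasks by relative deadline (ascending):
  Task 1: deadline = 29
  Task 3: deadline = 30
  Task 2: deadline = 31
Priority order (highest first): [1, 3, 2]
Highest priority task = 1

1


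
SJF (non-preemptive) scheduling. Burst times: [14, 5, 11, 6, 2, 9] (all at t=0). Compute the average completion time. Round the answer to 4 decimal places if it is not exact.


SJF order (ascending): [2, 5, 6, 9, 11, 14]
Completion times:
  Job 1: burst=2, C=2
  Job 2: burst=5, C=7
  Job 3: burst=6, C=13
  Job 4: burst=9, C=22
  Job 5: burst=11, C=33
  Job 6: burst=14, C=47
Average completion = 124/6 = 20.6667

20.6667


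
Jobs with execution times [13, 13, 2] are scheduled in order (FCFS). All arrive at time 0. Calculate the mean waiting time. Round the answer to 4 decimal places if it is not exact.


FCFS order (as given): [13, 13, 2]
Waiting times:
  Job 1: wait = 0
  Job 2: wait = 13
  Job 3: wait = 26
Sum of waiting times = 39
Average waiting time = 39/3 = 13.0

13.0


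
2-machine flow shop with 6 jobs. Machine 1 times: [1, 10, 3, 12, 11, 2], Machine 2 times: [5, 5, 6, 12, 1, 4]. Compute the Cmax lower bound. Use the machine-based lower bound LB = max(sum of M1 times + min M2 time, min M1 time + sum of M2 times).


LB1 = sum(M1 times) + min(M2 times) = 39 + 1 = 40
LB2 = min(M1 times) + sum(M2 times) = 1 + 33 = 34
Lower bound = max(LB1, LB2) = max(40, 34) = 40

40


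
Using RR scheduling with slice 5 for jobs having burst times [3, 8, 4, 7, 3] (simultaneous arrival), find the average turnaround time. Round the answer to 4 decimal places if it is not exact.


Time quantum = 5
Execution trace:
  J1 runs 3 units, time = 3
  J2 runs 5 units, time = 8
  J3 runs 4 units, time = 12
  J4 runs 5 units, time = 17
  J5 runs 3 units, time = 20
  J2 runs 3 units, time = 23
  J4 runs 2 units, time = 25
Finish times: [3, 23, 12, 25, 20]
Average turnaround = 83/5 = 16.6

16.6


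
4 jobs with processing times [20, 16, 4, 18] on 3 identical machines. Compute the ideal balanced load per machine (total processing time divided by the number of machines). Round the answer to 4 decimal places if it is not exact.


Total processing time = 20 + 16 + 4 + 18 = 58
Number of machines = 3
Ideal balanced load = 58 / 3 = 19.3333

19.3333


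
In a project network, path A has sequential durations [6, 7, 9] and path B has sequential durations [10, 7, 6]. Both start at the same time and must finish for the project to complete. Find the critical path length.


Path A total = 6 + 7 + 9 = 22
Path B total = 10 + 7 + 6 = 23
Critical path = longest path = max(22, 23) = 23

23


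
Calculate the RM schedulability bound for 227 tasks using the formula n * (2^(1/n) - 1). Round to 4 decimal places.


Compute 2^(1/227) = 1.0030581785
Subtract 1: 1.0030581785 - 1 = 0.0030581785
Multiply by n: 227 * 0.0030581785 = 0.6942065195
Round to 4 dp: 0.6942

0.6942


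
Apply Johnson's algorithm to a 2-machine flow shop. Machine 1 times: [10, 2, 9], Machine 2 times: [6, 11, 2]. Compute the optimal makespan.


Apply Johnson's rule:
  Group 1 (a <= b): [(2, 2, 11)]
  Group 2 (a > b): [(1, 10, 6), (3, 9, 2)]
Optimal job order: [2, 1, 3]
Schedule:
  Job 2: M1 done at 2, M2 done at 13
  Job 1: M1 done at 12, M2 done at 19
  Job 3: M1 done at 21, M2 done at 23
Makespan = 23

23


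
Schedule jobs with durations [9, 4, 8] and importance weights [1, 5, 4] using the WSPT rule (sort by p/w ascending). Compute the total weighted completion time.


Compute p/w ratios and sort ascending (WSPT): [(4, 5), (8, 4), (9, 1)]
Compute weighted completion times:
  Job (p=4,w=5): C=4, w*C=5*4=20
  Job (p=8,w=4): C=12, w*C=4*12=48
  Job (p=9,w=1): C=21, w*C=1*21=21
Total weighted completion time = 89

89


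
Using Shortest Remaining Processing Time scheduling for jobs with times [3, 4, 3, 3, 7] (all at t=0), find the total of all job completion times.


Since all jobs arrive at t=0, SRPT equals SPT ordering.
SPT order: [3, 3, 3, 4, 7]
Completion times:
  Job 1: p=3, C=3
  Job 2: p=3, C=6
  Job 3: p=3, C=9
  Job 4: p=4, C=13
  Job 5: p=7, C=20
Total completion time = 3 + 6 + 9 + 13 + 20 = 51

51


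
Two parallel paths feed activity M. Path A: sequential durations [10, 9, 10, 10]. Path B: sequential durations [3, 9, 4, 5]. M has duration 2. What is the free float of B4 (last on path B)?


ES(B4) = sum of predecessors on chain B = 16
EF(B4) = ES + duration = 16 + 5 = 21
Successor of B4 is M. ES(M) = max(sum(A), sum(B)) = max(39, 21) = 39
Free float = ES(successor) - EF(current) = 39 - 21 = 18

18


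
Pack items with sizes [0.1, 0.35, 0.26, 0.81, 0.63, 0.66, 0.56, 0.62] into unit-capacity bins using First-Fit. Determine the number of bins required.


Place items sequentially using First-Fit:
  Item 0.1 -> new Bin 1
  Item 0.35 -> Bin 1 (now 0.45)
  Item 0.26 -> Bin 1 (now 0.71)
  Item 0.81 -> new Bin 2
  Item 0.63 -> new Bin 3
  Item 0.66 -> new Bin 4
  Item 0.56 -> new Bin 5
  Item 0.62 -> new Bin 6
Total bins used = 6

6


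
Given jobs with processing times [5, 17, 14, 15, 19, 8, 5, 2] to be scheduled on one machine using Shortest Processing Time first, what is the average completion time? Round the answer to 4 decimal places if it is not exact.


Sort jobs by processing time (SPT order): [2, 5, 5, 8, 14, 15, 17, 19]
Compute completion times sequentially:
  Job 1: processing = 2, completes at 2
  Job 2: processing = 5, completes at 7
  Job 3: processing = 5, completes at 12
  Job 4: processing = 8, completes at 20
  Job 5: processing = 14, completes at 34
  Job 6: processing = 15, completes at 49
  Job 7: processing = 17, completes at 66
  Job 8: processing = 19, completes at 85
Sum of completion times = 275
Average completion time = 275/8 = 34.375

34.375


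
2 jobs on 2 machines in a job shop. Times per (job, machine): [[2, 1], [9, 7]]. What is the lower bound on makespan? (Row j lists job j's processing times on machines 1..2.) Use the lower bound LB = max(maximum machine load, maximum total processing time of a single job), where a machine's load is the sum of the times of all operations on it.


Machine loads:
  Machine 1: 2 + 9 = 11
  Machine 2: 1 + 7 = 8
Max machine load = 11
Job totals:
  Job 1: 3
  Job 2: 16
Max job total = 16
Lower bound = max(11, 16) = 16

16


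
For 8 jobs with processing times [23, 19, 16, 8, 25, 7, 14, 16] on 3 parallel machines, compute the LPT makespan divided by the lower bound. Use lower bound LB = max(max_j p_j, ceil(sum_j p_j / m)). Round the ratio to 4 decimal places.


LPT order: [25, 23, 19, 16, 16, 14, 8, 7]
Machine loads after assignment: [46, 39, 43]
LPT makespan = 46
Lower bound = max(max_job, ceil(total/3)) = max(25, 43) = 43
Ratio = 46 / 43 = 1.0698

1.0698


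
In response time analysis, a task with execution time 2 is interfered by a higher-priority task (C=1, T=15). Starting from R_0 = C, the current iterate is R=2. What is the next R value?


R_next = C + ceil(R_prev / T_hp) * C_hp
ceil(2 / 15) = ceil(0.1333) = 1
Interference = 1 * 1 = 1
R_next = 2 + 1 = 3

3


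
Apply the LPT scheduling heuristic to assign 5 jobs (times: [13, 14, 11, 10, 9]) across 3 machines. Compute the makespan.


Sort jobs in decreasing order (LPT): [14, 13, 11, 10, 9]
Assign each job to the least loaded machine:
  Machine 1: jobs [14], load = 14
  Machine 2: jobs [13, 9], load = 22
  Machine 3: jobs [11, 10], load = 21
Makespan = max load = 22

22


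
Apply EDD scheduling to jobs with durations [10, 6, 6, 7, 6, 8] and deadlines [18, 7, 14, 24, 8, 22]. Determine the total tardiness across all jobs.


Sort by due date (EDD order): [(6, 7), (6, 8), (6, 14), (10, 18), (8, 22), (7, 24)]
Compute completion times and tardiness:
  Job 1: p=6, d=7, C=6, tardiness=max(0,6-7)=0
  Job 2: p=6, d=8, C=12, tardiness=max(0,12-8)=4
  Job 3: p=6, d=14, C=18, tardiness=max(0,18-14)=4
  Job 4: p=10, d=18, C=28, tardiness=max(0,28-18)=10
  Job 5: p=8, d=22, C=36, tardiness=max(0,36-22)=14
  Job 6: p=7, d=24, C=43, tardiness=max(0,43-24)=19
Total tardiness = 51

51


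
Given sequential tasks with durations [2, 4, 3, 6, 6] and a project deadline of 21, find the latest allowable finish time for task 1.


LF(activity 1) = deadline - sum of successor durations
Successors: activities 2 through 5 with durations [4, 3, 6, 6]
Sum of successor durations = 19
LF = 21 - 19 = 2

2


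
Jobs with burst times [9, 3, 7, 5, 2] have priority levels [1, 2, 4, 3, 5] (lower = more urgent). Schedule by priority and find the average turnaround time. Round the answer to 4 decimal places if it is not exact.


Sort by priority (ascending = highest first):
Order: [(1, 9), (2, 3), (3, 5), (4, 7), (5, 2)]
Completion times:
  Priority 1, burst=9, C=9
  Priority 2, burst=3, C=12
  Priority 3, burst=5, C=17
  Priority 4, burst=7, C=24
  Priority 5, burst=2, C=26
Average turnaround = 88/5 = 17.6

17.6


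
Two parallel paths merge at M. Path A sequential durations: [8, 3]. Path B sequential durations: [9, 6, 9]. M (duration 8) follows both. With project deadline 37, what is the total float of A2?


Forward pass: ES(A2) = sum of predecessors on chain A = 8
EF = ES + duration = 8 + 3 = 11
Backward pass: LF(M) = deadline = 37; LS(M) = 37 - 8 = 29
LF(A2) = LS(M) - sum(successors on chain A) = 29 - 0 = 29
LS = LF - duration = 29 - 3 = 26
Total float = LS - ES = 26 - 8 = 18

18


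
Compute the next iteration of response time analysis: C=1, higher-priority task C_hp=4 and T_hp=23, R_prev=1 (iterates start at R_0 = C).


R_next = C + ceil(R_prev / T_hp) * C_hp
ceil(1 / 23) = ceil(0.0435) = 1
Interference = 1 * 4 = 4
R_next = 1 + 4 = 5

5


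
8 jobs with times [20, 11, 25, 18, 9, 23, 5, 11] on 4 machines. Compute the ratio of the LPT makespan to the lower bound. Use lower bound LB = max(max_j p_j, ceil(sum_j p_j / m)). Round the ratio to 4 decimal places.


LPT order: [25, 23, 20, 18, 11, 11, 9, 5]
Machine loads after assignment: [30, 32, 31, 29]
LPT makespan = 32
Lower bound = max(max_job, ceil(total/4)) = max(25, 31) = 31
Ratio = 32 / 31 = 1.0323

1.0323


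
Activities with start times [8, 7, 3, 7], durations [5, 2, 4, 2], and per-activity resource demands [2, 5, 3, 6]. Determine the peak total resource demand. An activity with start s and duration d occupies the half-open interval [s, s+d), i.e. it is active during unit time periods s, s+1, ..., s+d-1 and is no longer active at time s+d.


Each activity i is active on [start_i, start_i + duration_i).
Compute total resource usage per time slot:
  t=0: active resources = [], total = 0
  t=1: active resources = [], total = 0
  t=2: active resources = [], total = 0
  t=3: active resources = [3], total = 3
  t=4: active resources = [3], total = 3
  t=5: active resources = [3], total = 3
  t=6: active resources = [3], total = 3
  t=7: active resources = [5, 6], total = 11
  t=8: active resources = [2, 5, 6], total = 13
  t=9: active resources = [2], total = 2
  t=10: active resources = [2], total = 2
  t=11: active resources = [2], total = 2
  t=12: active resources = [2], total = 2
Peak resource demand = 13

13


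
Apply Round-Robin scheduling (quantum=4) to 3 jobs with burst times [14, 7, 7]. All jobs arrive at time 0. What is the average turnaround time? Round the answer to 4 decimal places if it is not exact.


Time quantum = 4
Execution trace:
  J1 runs 4 units, time = 4
  J2 runs 4 units, time = 8
  J3 runs 4 units, time = 12
  J1 runs 4 units, time = 16
  J2 runs 3 units, time = 19
  J3 runs 3 units, time = 22
  J1 runs 4 units, time = 26
  J1 runs 2 units, time = 28
Finish times: [28, 19, 22]
Average turnaround = 69/3 = 23.0

23.0


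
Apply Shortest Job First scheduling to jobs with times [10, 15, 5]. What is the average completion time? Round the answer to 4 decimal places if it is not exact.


SJF order (ascending): [5, 10, 15]
Completion times:
  Job 1: burst=5, C=5
  Job 2: burst=10, C=15
  Job 3: burst=15, C=30
Average completion = 50/3 = 16.6667

16.6667


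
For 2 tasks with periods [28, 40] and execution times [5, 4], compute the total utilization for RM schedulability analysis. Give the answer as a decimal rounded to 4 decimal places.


Compute individual utilizations (exact fractions):
  Task 1: C/T = 5/28 (approx. 0.1786)
  Task 2: C/T = 4/40 = 1/10 (approx. 0.1)
Total utilization U = 5/28 + 1/10 = 39/140
Rounded to 4 decimal places: U = 0.2786
RM (Liu & Layland) bound for 2 tasks = 0.828427; compare with U = 39/140 (approx. 0.278571)
U <= bound, so schedulable by RM sufficient condition.

0.2786


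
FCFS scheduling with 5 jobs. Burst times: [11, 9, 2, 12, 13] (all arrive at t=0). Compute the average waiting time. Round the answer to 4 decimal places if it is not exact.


FCFS order (as given): [11, 9, 2, 12, 13]
Waiting times:
  Job 1: wait = 0
  Job 2: wait = 11
  Job 3: wait = 20
  Job 4: wait = 22
  Job 5: wait = 34
Sum of waiting times = 87
Average waiting time = 87/5 = 17.4

17.4


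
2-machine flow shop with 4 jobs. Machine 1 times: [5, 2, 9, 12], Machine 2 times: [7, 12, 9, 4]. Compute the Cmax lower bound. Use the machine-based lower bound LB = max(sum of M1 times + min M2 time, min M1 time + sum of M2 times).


LB1 = sum(M1 times) + min(M2 times) = 28 + 4 = 32
LB2 = min(M1 times) + sum(M2 times) = 2 + 32 = 34
Lower bound = max(LB1, LB2) = max(32, 34) = 34

34


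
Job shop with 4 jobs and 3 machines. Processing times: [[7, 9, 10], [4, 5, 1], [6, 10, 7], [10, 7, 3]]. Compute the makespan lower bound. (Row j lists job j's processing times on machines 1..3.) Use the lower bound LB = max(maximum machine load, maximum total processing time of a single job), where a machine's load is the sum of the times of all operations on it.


Machine loads:
  Machine 1: 7 + 4 + 6 + 10 = 27
  Machine 2: 9 + 5 + 10 + 7 = 31
  Machine 3: 10 + 1 + 7 + 3 = 21
Max machine load = 31
Job totals:
  Job 1: 26
  Job 2: 10
  Job 3: 23
  Job 4: 20
Max job total = 26
Lower bound = max(31, 26) = 31

31


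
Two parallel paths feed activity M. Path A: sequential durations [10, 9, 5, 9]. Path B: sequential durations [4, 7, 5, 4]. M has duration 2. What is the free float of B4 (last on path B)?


ES(B4) = sum of predecessors on chain B = 16
EF(B4) = ES + duration = 16 + 4 = 20
Successor of B4 is M. ES(M) = max(sum(A), sum(B)) = max(33, 20) = 33
Free float = ES(successor) - EF(current) = 33 - 20 = 13

13


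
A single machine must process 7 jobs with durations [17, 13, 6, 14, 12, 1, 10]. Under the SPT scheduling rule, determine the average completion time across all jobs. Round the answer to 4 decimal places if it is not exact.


Sort jobs by processing time (SPT order): [1, 6, 10, 12, 13, 14, 17]
Compute completion times sequentially:
  Job 1: processing = 1, completes at 1
  Job 2: processing = 6, completes at 7
  Job 3: processing = 10, completes at 17
  Job 4: processing = 12, completes at 29
  Job 5: processing = 13, completes at 42
  Job 6: processing = 14, completes at 56
  Job 7: processing = 17, completes at 73
Sum of completion times = 225
Average completion time = 225/7 = 32.1429

32.1429


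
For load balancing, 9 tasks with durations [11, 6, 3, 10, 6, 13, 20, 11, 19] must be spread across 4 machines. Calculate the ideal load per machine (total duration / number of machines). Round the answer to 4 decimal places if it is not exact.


Total processing time = 11 + 6 + 3 + 10 + 6 + 13 + 20 + 11 + 19 = 99
Number of machines = 4
Ideal balanced load = 99 / 4 = 24.75

24.75


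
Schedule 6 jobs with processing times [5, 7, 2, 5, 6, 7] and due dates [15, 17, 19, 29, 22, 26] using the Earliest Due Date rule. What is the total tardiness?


Sort by due date (EDD order): [(5, 15), (7, 17), (2, 19), (6, 22), (7, 26), (5, 29)]
Compute completion times and tardiness:
  Job 1: p=5, d=15, C=5, tardiness=max(0,5-15)=0
  Job 2: p=7, d=17, C=12, tardiness=max(0,12-17)=0
  Job 3: p=2, d=19, C=14, tardiness=max(0,14-19)=0
  Job 4: p=6, d=22, C=20, tardiness=max(0,20-22)=0
  Job 5: p=7, d=26, C=27, tardiness=max(0,27-26)=1
  Job 6: p=5, d=29, C=32, tardiness=max(0,32-29)=3
Total tardiness = 4

4
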